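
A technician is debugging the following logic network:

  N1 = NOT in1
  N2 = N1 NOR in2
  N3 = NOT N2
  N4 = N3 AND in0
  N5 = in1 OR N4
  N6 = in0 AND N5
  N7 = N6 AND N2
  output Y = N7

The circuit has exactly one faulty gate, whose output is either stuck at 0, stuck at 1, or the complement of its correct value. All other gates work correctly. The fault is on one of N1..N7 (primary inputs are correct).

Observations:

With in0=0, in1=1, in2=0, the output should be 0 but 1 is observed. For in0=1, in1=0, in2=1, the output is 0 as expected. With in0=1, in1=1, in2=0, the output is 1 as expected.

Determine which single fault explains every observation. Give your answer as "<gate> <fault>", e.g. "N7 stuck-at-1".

N6 stuck-at-1

Fault-free values for test 1 (in0=0, in1=1, in2=0): N1=0, N2=1, N3=0, N4=0, N5=1, N6=0, N7=0, giving Y=0. Observed 1.
Test 1: faults giving observed 1 are {N6 stuck-at-1, N6 inverted output, N7 stuck-at-1, N7 inverted output}.
Test 2 (in0=1, in1=0, in2=1): fault-free N1=1, N2=0, N3=1, N4=1, N5=1, N6=1, N7=0 → 0; observed 0. Eliminates N7 stuck-at-1, N7 inverted output.
Test 3 (in0=1, in1=1, in2=0): fault-free N1=0, N2=1, N3=0, N4=0, N5=1, N6=1, N7=1 → 1; observed 1. Eliminates N6 inverted output.
Only N6 stuck-at-1 is consistent with every test.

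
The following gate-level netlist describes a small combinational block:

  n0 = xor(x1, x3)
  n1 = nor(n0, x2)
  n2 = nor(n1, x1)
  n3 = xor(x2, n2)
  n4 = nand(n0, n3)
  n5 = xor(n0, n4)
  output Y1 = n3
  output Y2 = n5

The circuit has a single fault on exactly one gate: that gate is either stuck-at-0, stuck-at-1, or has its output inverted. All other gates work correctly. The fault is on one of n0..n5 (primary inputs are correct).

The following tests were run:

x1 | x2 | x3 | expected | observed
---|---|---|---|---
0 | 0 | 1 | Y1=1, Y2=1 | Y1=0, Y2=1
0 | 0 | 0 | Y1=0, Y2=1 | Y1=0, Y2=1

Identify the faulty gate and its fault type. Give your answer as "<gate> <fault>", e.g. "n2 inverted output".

Fault-free values for test 1 (x1=0, x2=0, x3=1): n0=1, n1=0, n2=1, n3=1, n4=0, n5=1, giving Y1=1, Y2=1. Observed Y1=0, Y2=1.
Test 1: faults giving observed Y1=0, Y2=1 are {n0 stuck-at-0, n0 inverted output}.
Test 2 (x1=0, x2=0, x3=0): fault-free n0=0, n1=1, n2=0, n3=0, n4=1, n5=1 → Y1=0, Y2=1; observed Y1=0, Y2=1. Eliminates n0 inverted output.
Only n0 stuck-at-0 is consistent with every test.

n0 stuck-at-0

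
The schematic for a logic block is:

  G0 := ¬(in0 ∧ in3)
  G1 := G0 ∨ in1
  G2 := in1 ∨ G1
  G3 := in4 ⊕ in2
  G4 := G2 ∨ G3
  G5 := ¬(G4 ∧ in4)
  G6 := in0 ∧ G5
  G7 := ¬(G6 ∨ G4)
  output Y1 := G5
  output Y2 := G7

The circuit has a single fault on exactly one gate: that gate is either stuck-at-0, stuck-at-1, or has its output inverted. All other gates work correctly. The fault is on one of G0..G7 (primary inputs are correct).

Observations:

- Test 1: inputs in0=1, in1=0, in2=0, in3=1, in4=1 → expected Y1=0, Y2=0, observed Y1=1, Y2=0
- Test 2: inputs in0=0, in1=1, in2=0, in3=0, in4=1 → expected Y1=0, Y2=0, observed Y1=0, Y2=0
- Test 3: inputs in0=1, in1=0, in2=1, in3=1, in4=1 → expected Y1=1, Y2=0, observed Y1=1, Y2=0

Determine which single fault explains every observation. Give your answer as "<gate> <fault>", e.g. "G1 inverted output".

G3 stuck-at-0

Fault-free values for test 1 (in0=1, in1=0, in2=0, in3=1, in4=1): G0=0, G1=0, G2=0, G3=1, G4=1, G5=0, G6=0, G7=0, giving Y1=0, Y2=0. Observed Y1=1, Y2=0.
Test 1: faults giving observed Y1=1, Y2=0 are {G3 stuck-at-0, G3 inverted output, G4 stuck-at-0, G4 inverted output, G5 stuck-at-1, G5 inverted output}.
Test 2 (in0=0, in1=1, in2=0, in3=0, in4=1): fault-free G0=1, G1=1, G2=1, G3=1, G4=1, G5=0, G6=0, G7=0 → Y1=0, Y2=0; observed Y1=0, Y2=0. Eliminates G4 stuck-at-0, G4 inverted output, G5 stuck-at-1, G5 inverted output.
Test 3 (in0=1, in1=0, in2=1, in3=1, in4=1): fault-free G0=0, G1=0, G2=0, G3=0, G4=0, G5=1, G6=1, G7=0 → Y1=1, Y2=0; observed Y1=1, Y2=0. Eliminates G3 inverted output.
Only G3 stuck-at-0 is consistent with every test.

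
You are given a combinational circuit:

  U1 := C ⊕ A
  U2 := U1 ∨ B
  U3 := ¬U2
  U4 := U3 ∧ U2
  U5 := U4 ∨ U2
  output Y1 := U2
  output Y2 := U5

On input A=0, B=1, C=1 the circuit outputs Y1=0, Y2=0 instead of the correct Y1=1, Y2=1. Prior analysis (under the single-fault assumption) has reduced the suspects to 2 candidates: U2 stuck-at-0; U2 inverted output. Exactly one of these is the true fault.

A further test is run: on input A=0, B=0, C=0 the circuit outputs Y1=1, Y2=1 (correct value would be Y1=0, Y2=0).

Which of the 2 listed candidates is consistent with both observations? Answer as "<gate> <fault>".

U2 inverted output

Evaluate each candidate on input A=0, B=0, C=0:
  U2 stuck-at-0: U1=0, U2=0 [stuck-at-0], U3=1, U4=0, U5=0 → Y1=0, Y2=0 — eliminated
  U2 inverted output: U1=0, U2=1 [inverted output], U3=0, U4=0, U5=1 → Y1=1, Y2=1 — matches
Only U2 inverted output reproduces the observed Y1=1, Y2=1.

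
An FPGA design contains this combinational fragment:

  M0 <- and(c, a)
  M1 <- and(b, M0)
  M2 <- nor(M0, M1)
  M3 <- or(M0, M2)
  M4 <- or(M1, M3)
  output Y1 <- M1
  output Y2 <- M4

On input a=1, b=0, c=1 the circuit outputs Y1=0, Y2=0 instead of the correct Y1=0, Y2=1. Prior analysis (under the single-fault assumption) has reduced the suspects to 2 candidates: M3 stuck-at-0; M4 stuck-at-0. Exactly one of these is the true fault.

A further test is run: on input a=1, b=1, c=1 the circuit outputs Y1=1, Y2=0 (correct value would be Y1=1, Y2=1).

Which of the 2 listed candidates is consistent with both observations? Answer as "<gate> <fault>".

M4 stuck-at-0

Evaluate each candidate on input a=1, b=1, c=1:
  M3 stuck-at-0: M0=1, M1=1, M2=0, M3=0 [stuck-at-0], M4=1 → Y1=1, Y2=1 — eliminated
  M4 stuck-at-0: M0=1, M1=1, M2=0, M3=1, M4=0 [stuck-at-0] → Y1=1, Y2=0 — matches
Only M4 stuck-at-0 reproduces the observed Y1=1, Y2=0.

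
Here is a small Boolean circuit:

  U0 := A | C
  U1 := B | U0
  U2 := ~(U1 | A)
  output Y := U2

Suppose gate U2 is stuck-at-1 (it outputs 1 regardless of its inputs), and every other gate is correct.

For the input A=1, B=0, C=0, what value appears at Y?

Propagate with U2 forced: U0=1, U1=1, U2=1 [stuck-at-1].
So Y = 1. (Without the fault it would be 0.)

1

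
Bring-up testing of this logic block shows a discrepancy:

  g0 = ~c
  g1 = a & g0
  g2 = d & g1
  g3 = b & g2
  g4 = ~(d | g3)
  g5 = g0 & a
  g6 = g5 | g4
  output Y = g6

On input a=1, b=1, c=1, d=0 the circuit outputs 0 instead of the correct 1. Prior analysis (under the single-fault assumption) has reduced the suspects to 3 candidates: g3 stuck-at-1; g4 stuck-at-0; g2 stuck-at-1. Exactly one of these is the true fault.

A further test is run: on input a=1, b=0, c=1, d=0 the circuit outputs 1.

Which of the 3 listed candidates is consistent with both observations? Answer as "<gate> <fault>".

g2 stuck-at-1

Evaluate each candidate on input a=1, b=0, c=1, d=0:
  g3 stuck-at-1: g0=0, g1=0, g2=0, g3=1 [stuck-at-1], g4=0, g5=0, g6=0 → 0 — eliminated
  g4 stuck-at-0: g0=0, g1=0, g2=0, g3=0, g4=0 [stuck-at-0], g5=0, g6=0 → 0 — eliminated
  g2 stuck-at-1: g0=0, g1=0, g2=1 [stuck-at-1], g3=0, g4=1, g5=0, g6=1 → 1 — matches
Only g2 stuck-at-1 reproduces the observed 1.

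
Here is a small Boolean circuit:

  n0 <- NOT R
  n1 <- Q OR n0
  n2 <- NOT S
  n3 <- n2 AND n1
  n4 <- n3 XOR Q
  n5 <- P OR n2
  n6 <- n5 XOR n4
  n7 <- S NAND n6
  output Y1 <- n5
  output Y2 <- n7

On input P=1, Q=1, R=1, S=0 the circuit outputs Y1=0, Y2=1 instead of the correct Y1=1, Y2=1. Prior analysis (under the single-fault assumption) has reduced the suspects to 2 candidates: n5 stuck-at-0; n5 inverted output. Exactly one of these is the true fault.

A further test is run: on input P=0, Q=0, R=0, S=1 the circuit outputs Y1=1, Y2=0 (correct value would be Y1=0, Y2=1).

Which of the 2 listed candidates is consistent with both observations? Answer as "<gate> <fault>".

Evaluate each candidate on input P=0, Q=0, R=0, S=1:
  n5 stuck-at-0: n0=1, n1=1, n2=0, n3=0, n4=0, n5=0 [stuck-at-0], n6=0, n7=1 → Y1=0, Y2=1 — eliminated
  n5 inverted output: n0=1, n1=1, n2=0, n3=0, n4=0, n5=1 [inverted output], n6=1, n7=0 → Y1=1, Y2=0 — matches
Only n5 inverted output reproduces the observed Y1=1, Y2=0.

n5 inverted output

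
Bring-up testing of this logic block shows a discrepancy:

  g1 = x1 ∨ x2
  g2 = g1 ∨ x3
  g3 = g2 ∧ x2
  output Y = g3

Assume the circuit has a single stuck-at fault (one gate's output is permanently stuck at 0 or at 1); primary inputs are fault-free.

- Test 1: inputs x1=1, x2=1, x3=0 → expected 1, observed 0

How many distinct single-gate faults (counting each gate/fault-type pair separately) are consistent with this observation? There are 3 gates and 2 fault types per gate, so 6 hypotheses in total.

3

Fault-free: g1=1, g2=1, g3=1 → 1. Observed 0.
  g1 stuck-at-0: output 0 ✓
  g1 stuck-at-1: output 1 ✗
  g2 stuck-at-0: output 0 ✓
  g2 stuck-at-1: output 1 ✗
  g3 stuck-at-0: output 0 ✓
  g3 stuck-at-1: output 1 ✗
Consistent faults: {g1 stuck-at-0, g2 stuck-at-0, g3 stuck-at-0} — 3 in all.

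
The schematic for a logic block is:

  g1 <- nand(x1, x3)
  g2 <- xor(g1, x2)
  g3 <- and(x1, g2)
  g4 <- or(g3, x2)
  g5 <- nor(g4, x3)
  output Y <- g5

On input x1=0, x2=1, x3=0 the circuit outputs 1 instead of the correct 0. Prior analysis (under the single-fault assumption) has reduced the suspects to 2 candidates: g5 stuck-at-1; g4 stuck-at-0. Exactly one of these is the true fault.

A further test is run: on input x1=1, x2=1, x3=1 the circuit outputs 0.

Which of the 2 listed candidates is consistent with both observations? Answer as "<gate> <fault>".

Evaluate each candidate on input x1=1, x2=1, x3=1:
  g5 stuck-at-1: g1=0, g2=1, g3=1, g4=1, g5=1 [stuck-at-1] → 1 — eliminated
  g4 stuck-at-0: g1=0, g2=1, g3=1, g4=0 [stuck-at-0], g5=0 → 0 — matches
Only g4 stuck-at-0 reproduces the observed 0.

g4 stuck-at-0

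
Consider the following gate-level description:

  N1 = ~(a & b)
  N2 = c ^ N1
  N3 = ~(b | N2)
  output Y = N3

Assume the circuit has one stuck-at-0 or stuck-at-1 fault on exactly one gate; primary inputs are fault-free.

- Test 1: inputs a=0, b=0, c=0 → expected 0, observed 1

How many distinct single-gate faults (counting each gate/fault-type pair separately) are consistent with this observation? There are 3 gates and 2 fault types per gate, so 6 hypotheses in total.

Fault-free: N1=1, N2=1, N3=0 → 0. Observed 1.
  N1 stuck-at-0: output 1 ✓
  N1 stuck-at-1: output 0 ✗
  N2 stuck-at-0: output 1 ✓
  N2 stuck-at-1: output 0 ✗
  N3 stuck-at-0: output 0 ✗
  N3 stuck-at-1: output 1 ✓
Consistent faults: {N1 stuck-at-0, N2 stuck-at-0, N3 stuck-at-1} — 3 in all.

3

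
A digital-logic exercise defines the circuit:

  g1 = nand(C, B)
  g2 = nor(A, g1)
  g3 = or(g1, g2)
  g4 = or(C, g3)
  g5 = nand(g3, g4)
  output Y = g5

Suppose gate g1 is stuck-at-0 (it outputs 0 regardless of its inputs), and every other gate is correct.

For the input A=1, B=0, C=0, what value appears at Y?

Propagate with g1 forced: g1=0 [stuck-at-0], g2=0, g3=0, g4=0, g5=1.
So Y = 1. (Without the fault it would be 0.)

1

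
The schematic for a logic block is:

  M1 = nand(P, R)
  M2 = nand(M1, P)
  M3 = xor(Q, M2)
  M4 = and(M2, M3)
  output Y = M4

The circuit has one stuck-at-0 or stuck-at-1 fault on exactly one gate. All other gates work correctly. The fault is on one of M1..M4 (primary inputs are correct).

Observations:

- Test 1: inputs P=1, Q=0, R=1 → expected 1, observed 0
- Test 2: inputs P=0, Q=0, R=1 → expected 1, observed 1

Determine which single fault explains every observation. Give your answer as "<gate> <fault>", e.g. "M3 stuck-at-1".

M1 stuck-at-1

Fault-free values for test 1 (P=1, Q=0, R=1): M1=0, M2=1, M3=1, M4=1, giving Y=1. Observed 0.
Test 1: faults giving observed 0 are {M1 stuck-at-1, M2 stuck-at-0, M3 stuck-at-0, M4 stuck-at-0}.
Test 2 (P=0, Q=0, R=1): fault-free M1=1, M2=1, M3=1, M4=1 → 1; observed 1. Eliminates M2 stuck-at-0, M3 stuck-at-0, M4 stuck-at-0.
Only M1 stuck-at-1 is consistent with every test.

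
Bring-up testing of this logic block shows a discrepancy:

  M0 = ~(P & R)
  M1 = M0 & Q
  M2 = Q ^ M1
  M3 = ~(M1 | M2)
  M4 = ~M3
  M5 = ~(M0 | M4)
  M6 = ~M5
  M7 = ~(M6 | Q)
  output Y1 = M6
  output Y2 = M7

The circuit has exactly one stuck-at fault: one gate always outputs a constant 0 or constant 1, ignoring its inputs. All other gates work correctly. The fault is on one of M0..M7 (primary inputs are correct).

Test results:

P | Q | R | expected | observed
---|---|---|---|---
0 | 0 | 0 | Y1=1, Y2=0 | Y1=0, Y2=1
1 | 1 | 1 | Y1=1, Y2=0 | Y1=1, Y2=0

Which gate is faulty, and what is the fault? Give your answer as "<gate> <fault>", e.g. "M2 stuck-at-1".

M0 stuck-at-0

Fault-free values for test 1 (P=0, Q=0, R=0): M0=1, M1=0, M2=0, M3=1, M4=0, M5=0, M6=1, M7=0, giving Y1=1, Y2=0. Observed Y1=0, Y2=1.
Test 1: faults giving observed Y1=0, Y2=1 are {M0 stuck-at-0, M5 stuck-at-1, M6 stuck-at-0}.
Test 2 (P=1, Q=1, R=1): fault-free M0=0, M1=0, M2=1, M3=0, M4=1, M5=0, M6=1, M7=0 → Y1=1, Y2=0; observed Y1=1, Y2=0. Eliminates M5 stuck-at-1, M6 stuck-at-0.
Only M0 stuck-at-0 is consistent with every test.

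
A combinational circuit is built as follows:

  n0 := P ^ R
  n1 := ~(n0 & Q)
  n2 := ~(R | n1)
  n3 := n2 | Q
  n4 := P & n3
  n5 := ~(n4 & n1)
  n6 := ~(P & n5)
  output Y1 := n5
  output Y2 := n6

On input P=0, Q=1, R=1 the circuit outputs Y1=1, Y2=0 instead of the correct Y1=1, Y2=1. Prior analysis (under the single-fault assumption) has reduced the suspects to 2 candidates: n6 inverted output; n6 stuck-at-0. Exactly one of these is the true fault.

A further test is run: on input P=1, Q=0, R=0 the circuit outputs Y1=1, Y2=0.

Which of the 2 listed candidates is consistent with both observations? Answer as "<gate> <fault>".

Evaluate each candidate on input P=1, Q=0, R=0:
  n6 inverted output: n0=1, n1=1, n2=0, n3=0, n4=0, n5=1, n6=1 [inverted output] → Y1=1, Y2=1 — eliminated
  n6 stuck-at-0: n0=1, n1=1, n2=0, n3=0, n4=0, n5=1, n6=0 [stuck-at-0] → Y1=1, Y2=0 — matches
Only n6 stuck-at-0 reproduces the observed Y1=1, Y2=0.

n6 stuck-at-0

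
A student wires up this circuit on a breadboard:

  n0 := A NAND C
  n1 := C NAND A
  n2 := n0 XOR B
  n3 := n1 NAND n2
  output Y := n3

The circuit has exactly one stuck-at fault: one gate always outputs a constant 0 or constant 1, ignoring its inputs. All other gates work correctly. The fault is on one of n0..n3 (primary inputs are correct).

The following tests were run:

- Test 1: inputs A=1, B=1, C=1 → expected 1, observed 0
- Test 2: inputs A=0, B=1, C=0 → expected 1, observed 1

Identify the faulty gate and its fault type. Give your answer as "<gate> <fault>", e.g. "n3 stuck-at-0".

n1 stuck-at-1

Fault-free values for test 1 (A=1, B=1, C=1): n0=0, n1=0, n2=1, n3=1, giving Y=1. Observed 0.
Test 1: faults giving observed 0 are {n1 stuck-at-1, n3 stuck-at-0}.
Test 2 (A=0, B=1, C=0): fault-free n0=1, n1=1, n2=0, n3=1 → 1; observed 1. Eliminates n3 stuck-at-0.
Only n1 stuck-at-1 is consistent with every test.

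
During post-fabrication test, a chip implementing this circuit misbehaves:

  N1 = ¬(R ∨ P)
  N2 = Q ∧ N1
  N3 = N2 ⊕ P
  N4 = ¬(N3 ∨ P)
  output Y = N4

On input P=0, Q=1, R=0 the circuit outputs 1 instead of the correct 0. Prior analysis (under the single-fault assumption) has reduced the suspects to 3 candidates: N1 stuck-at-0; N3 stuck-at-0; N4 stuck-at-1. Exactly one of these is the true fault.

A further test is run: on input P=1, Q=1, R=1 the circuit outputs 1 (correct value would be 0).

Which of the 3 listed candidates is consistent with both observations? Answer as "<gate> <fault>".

Evaluate each candidate on input P=1, Q=1, R=1:
  N1 stuck-at-0: N1=0 [stuck-at-0], N2=0, N3=1, N4=0 → 0 — eliminated
  N3 stuck-at-0: N1=0, N2=0, N3=0 [stuck-at-0], N4=0 → 0 — eliminated
  N4 stuck-at-1: N1=0, N2=0, N3=1, N4=1 [stuck-at-1] → 1 — matches
Only N4 stuck-at-1 reproduces the observed 1.

N4 stuck-at-1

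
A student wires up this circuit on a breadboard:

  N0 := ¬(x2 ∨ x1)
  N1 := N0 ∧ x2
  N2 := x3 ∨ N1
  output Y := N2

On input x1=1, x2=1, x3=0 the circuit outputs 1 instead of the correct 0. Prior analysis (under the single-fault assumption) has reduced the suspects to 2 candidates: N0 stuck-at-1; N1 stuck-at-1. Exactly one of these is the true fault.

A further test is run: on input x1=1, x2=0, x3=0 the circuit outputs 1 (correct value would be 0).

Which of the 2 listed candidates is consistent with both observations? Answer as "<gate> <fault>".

Evaluate each candidate on input x1=1, x2=0, x3=0:
  N0 stuck-at-1: N0=1 [stuck-at-1], N1=0, N2=0 → 0 — eliminated
  N1 stuck-at-1: N0=0, N1=1 [stuck-at-1], N2=1 → 1 — matches
Only N1 stuck-at-1 reproduces the observed 1.

N1 stuck-at-1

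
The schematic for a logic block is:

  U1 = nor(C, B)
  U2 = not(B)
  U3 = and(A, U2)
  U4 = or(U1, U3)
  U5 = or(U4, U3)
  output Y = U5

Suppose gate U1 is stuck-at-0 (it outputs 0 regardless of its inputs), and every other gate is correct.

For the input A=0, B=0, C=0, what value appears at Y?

Propagate with U1 forced: U1=0 [stuck-at-0], U2=1, U3=0, U4=0, U5=0.
So Y = 0. (Without the fault it would be 1.)

0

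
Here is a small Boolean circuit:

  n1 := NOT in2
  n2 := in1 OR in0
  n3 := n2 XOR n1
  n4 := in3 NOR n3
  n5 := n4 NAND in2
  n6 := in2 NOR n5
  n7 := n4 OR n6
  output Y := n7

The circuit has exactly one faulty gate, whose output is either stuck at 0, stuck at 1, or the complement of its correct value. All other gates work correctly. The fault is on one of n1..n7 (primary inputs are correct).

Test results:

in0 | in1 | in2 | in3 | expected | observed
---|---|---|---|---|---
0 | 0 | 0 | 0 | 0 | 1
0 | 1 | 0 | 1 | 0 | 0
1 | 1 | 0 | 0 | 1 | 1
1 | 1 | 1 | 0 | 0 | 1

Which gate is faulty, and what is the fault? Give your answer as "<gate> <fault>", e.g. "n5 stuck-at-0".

Fault-free values for test 1 (in0=0, in1=0, in2=0, in3=0): n1=1, n2=0, n3=1, n4=0, n5=1, n6=0, n7=0, giving Y=0. Observed 1.
Test 1: faults giving observed 1 are {n1 stuck-at-0, n1 inverted output, n2 stuck-at-1, n2 inverted output, n3 stuck-at-0, n3 inverted output, n4 stuck-at-1, n4 inverted output, n5 stuck-at-0, n5 inverted output, n6 stuck-at-1, n6 inverted output, n7 stuck-at-1, n7 inverted output}.
Test 2 (in0=0, in1=1, in2=0, in3=1): fault-free n1=1, n2=1, n3=0, n4=0, n5=1, n6=0, n7=0 → 0; observed 0. Eliminates n4 stuck-at-1, n4 inverted output, n5 stuck-at-0, n5 inverted output, n6 stuck-at-1, n6 inverted output, n7 stuck-at-1, n7 inverted output.
Test 3 (in0=1, in1=1, in2=0, in3=0): fault-free n1=1, n2=1, n3=0, n4=1, n5=1, n6=0, n7=1 → 1; observed 1. Eliminates n1 stuck-at-0, n1 inverted output, n2 inverted output, n3 inverted output.
Test 4 (in0=1, in1=1, in2=1, in3=0): fault-free n1=0, n2=1, n3=1, n4=0, n5=1, n6=0, n7=0 → 0; observed 1. Eliminates n2 stuck-at-1.
Only n3 stuck-at-0 is consistent with every test.

n3 stuck-at-0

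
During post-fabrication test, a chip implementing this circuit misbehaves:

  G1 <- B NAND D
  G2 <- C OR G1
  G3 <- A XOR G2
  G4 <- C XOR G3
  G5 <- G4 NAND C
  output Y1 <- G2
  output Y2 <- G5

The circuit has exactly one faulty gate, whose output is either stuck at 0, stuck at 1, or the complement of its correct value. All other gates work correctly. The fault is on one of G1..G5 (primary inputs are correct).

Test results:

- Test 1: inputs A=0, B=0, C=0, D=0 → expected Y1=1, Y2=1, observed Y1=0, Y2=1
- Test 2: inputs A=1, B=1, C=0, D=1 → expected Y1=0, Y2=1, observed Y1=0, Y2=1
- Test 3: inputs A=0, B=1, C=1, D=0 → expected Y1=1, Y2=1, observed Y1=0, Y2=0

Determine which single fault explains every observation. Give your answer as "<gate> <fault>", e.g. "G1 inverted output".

G2 stuck-at-0

Fault-free values for test 1 (A=0, B=0, C=0, D=0): G1=1, G2=1, G3=1, G4=1, G5=1, giving Y1=1, Y2=1. Observed Y1=0, Y2=1.
Test 1: faults giving observed Y1=0, Y2=1 are {G1 stuck-at-0, G1 inverted output, G2 stuck-at-0, G2 inverted output}.
Test 2 (A=1, B=1, C=0, D=1): fault-free G1=0, G2=0, G3=1, G4=1, G5=1 → Y1=0, Y2=1; observed Y1=0, Y2=1. Eliminates G1 inverted output, G2 inverted output.
Test 3 (A=0, B=1, C=1, D=0): fault-free G1=1, G2=1, G3=1, G4=0, G5=1 → Y1=1, Y2=1; observed Y1=0, Y2=0. Eliminates G1 stuck-at-0.
Only G2 stuck-at-0 is consistent with every test.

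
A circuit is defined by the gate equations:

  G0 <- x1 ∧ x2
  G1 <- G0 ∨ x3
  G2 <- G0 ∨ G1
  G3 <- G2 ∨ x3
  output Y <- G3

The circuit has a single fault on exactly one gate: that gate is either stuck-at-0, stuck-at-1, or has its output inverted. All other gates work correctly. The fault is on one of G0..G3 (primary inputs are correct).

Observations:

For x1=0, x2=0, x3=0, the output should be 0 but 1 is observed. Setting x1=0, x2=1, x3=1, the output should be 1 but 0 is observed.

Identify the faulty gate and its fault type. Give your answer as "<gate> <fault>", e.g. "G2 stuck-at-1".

G3 inverted output

Fault-free values for test 1 (x1=0, x2=0, x3=0): G0=0, G1=0, G2=0, G3=0, giving Y=0. Observed 1.
Test 1: faults giving observed 1 are {G0 stuck-at-1, G0 inverted output, G1 stuck-at-1, G1 inverted output, G2 stuck-at-1, G2 inverted output, G3 stuck-at-1, G3 inverted output}.
Test 2 (x1=0, x2=1, x3=1): fault-free G0=0, G1=1, G2=1, G3=1 → 1; observed 0. Eliminates G0 stuck-at-1, G0 inverted output, G1 stuck-at-1, G1 inverted output, G2 stuck-at-1, G2 inverted output, G3 stuck-at-1.
Only G3 inverted output is consistent with every test.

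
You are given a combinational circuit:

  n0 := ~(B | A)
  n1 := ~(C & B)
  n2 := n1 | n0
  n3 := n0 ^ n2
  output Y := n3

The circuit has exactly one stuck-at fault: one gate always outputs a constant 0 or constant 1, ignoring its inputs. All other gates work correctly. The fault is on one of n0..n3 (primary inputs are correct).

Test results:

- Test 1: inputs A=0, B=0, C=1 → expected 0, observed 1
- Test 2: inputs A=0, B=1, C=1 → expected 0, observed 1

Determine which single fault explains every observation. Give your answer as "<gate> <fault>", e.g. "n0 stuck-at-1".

Fault-free values for test 1 (A=0, B=0, C=1): n0=1, n1=1, n2=1, n3=0, giving Y=0. Observed 1.
Test 1: faults giving observed 1 are {n0 stuck-at-0, n2 stuck-at-0, n3 stuck-at-1}.
Test 2 (A=0, B=1, C=1): fault-free n0=0, n1=0, n2=0, n3=0 → 0; observed 1. Eliminates n0 stuck-at-0, n2 stuck-at-0.
Only n3 stuck-at-1 is consistent with every test.

n3 stuck-at-1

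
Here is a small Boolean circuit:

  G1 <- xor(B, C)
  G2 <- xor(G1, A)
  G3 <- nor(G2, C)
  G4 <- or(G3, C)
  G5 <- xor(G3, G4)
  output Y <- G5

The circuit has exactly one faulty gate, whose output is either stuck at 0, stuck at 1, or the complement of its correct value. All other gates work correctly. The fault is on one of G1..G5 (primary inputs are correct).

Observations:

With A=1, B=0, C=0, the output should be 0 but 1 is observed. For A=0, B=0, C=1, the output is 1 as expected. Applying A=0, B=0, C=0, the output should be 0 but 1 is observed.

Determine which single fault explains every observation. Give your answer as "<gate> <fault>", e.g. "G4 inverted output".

Fault-free values for test 1 (A=1, B=0, C=0): G1=0, G2=1, G3=0, G4=0, G5=0, giving Y=0. Observed 1.
Test 1: faults giving observed 1 are {G4 stuck-at-1, G4 inverted output, G5 stuck-at-1, G5 inverted output}.
Test 2 (A=0, B=0, C=1): fault-free G1=1, G2=1, G3=0, G4=1, G5=1 → 1; observed 1. Eliminates G4 inverted output, G5 inverted output.
Test 3 (A=0, B=0, C=0): fault-free G1=0, G2=0, G3=1, G4=1, G5=0 → 0; observed 1. Eliminates G4 stuck-at-1.
Only G5 stuck-at-1 is consistent with every test.

G5 stuck-at-1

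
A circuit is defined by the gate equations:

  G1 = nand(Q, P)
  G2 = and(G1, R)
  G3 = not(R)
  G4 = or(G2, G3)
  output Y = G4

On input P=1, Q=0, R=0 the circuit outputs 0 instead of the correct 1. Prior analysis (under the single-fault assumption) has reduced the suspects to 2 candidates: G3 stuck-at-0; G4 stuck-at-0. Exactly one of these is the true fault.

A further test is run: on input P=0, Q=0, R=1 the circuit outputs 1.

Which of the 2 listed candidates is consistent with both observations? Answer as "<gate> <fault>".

Evaluate each candidate on input P=0, Q=0, R=1:
  G3 stuck-at-0: G1=1, G2=1, G3=0 [stuck-at-0], G4=1 → 1 — matches
  G4 stuck-at-0: G1=1, G2=1, G3=0, G4=0 [stuck-at-0] → 0 — eliminated
Only G3 stuck-at-0 reproduces the observed 1.

G3 stuck-at-0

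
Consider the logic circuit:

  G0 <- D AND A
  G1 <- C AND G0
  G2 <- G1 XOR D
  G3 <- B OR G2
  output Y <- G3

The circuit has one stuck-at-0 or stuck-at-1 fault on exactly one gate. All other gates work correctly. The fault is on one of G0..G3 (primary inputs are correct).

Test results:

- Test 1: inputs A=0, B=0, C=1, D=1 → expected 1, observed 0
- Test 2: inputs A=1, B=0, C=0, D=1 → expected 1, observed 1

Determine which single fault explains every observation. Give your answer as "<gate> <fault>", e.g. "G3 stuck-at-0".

Fault-free values for test 1 (A=0, B=0, C=1, D=1): G0=0, G1=0, G2=1, G3=1, giving Y=1. Observed 0.
Test 1: faults giving observed 0 are {G0 stuck-at-1, G1 stuck-at-1, G2 stuck-at-0, G3 stuck-at-0}.
Test 2 (A=1, B=0, C=0, D=1): fault-free G0=1, G1=0, G2=1, G3=1 → 1; observed 1. Eliminates G1 stuck-at-1, G2 stuck-at-0, G3 stuck-at-0.
Only G0 stuck-at-1 is consistent with every test.

G0 stuck-at-1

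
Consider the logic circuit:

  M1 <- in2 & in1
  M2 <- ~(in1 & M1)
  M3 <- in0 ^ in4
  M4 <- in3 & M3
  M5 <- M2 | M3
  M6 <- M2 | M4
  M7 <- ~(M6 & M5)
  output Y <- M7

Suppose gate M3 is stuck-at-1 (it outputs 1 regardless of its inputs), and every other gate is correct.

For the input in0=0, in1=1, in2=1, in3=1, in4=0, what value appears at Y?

0

Propagate with M3 forced: M1=1, M2=0, M3=1 [stuck-at-1], M4=1, M5=1, M6=1, M7=0.
So Y = 0. (Without the fault it would be 1.)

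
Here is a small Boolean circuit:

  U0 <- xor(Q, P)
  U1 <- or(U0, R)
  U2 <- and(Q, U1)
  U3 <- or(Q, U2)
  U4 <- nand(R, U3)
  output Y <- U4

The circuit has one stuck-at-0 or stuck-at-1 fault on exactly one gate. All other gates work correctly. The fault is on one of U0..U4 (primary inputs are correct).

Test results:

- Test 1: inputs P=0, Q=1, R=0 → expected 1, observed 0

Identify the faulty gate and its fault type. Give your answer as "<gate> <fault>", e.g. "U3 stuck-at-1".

U4 stuck-at-0

Fault-free values for test 1 (P=0, Q=1, R=0): U0=1, U1=1, U2=1, U3=1, U4=1, giving Y=1. Observed 0.
Test 1: faults giving observed 0 are {U4 stuck-at-0}.
Only U4 stuck-at-0 is consistent with every test.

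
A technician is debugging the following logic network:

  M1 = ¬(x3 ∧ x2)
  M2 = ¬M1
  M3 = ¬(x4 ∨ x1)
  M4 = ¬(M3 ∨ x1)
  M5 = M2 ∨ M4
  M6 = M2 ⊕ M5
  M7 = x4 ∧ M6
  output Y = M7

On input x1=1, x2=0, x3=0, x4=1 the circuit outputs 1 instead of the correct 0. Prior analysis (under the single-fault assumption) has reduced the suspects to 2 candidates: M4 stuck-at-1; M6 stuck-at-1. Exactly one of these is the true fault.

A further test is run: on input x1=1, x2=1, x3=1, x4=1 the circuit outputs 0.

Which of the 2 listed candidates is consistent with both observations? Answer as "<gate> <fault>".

M4 stuck-at-1

Evaluate each candidate on input x1=1, x2=1, x3=1, x4=1:
  M4 stuck-at-1: M1=0, M2=1, M3=0, M4=1 [stuck-at-1], M5=1, M6=0, M7=0 → 0 — matches
  M6 stuck-at-1: M1=0, M2=1, M3=0, M4=0, M5=1, M6=1 [stuck-at-1], M7=1 → 1 — eliminated
Only M4 stuck-at-1 reproduces the observed 0.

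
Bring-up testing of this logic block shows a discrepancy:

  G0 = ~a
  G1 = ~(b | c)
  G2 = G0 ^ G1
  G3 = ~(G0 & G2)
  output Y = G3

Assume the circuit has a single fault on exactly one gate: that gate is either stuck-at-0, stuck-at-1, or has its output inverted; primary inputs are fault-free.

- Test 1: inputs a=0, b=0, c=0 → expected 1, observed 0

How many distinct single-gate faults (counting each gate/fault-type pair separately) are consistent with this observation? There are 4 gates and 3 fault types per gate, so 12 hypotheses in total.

Fault-free: G0=1, G1=1, G2=0, G3=1 → 1. Observed 0.
  G0 stuck-at-0: output 1 ✗
  G0 stuck-at-1: output 1 ✗
  G0 inverted output: output 1 ✗
  G1 stuck-at-0: output 0 ✓
  G1 stuck-at-1: output 1 ✗
  G1 inverted output: output 0 ✓
  G2 stuck-at-0: output 1 ✗
  G2 stuck-at-1: output 0 ✓
  G2 inverted output: output 0 ✓
  G3 stuck-at-0: output 0 ✓
  G3 stuck-at-1: output 1 ✗
  G3 inverted output: output 0 ✓
Consistent faults: {G1 stuck-at-0, G1 inverted output, G2 stuck-at-1, G2 inverted output, G3 stuck-at-0, G3 inverted output} — 6 in all.

6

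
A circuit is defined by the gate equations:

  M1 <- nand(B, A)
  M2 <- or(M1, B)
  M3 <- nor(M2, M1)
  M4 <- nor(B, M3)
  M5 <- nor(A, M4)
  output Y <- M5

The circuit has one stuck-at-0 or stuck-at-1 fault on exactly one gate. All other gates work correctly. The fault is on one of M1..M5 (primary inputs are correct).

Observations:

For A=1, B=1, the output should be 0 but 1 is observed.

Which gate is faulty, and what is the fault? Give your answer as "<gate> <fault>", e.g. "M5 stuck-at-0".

M5 stuck-at-1

Fault-free values for test 1 (A=1, B=1): M1=0, M2=1, M3=0, M4=0, M5=0, giving Y=0. Observed 1.
Test 1: faults giving observed 1 are {M5 stuck-at-1}.
Only M5 stuck-at-1 is consistent with every test.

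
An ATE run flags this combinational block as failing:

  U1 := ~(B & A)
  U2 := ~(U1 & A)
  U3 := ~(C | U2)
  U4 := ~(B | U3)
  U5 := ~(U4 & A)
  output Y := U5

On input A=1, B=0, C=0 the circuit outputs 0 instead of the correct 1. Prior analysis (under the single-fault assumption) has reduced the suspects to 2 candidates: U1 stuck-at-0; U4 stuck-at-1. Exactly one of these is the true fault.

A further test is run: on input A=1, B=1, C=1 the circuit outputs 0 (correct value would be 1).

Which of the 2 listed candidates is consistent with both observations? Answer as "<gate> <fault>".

U4 stuck-at-1

Evaluate each candidate on input A=1, B=1, C=1:
  U1 stuck-at-0: U1=0 [stuck-at-0], U2=1, U3=0, U4=0, U5=1 → 1 — eliminated
  U4 stuck-at-1: U1=0, U2=1, U3=0, U4=1 [stuck-at-1], U5=0 → 0 — matches
Only U4 stuck-at-1 reproduces the observed 0.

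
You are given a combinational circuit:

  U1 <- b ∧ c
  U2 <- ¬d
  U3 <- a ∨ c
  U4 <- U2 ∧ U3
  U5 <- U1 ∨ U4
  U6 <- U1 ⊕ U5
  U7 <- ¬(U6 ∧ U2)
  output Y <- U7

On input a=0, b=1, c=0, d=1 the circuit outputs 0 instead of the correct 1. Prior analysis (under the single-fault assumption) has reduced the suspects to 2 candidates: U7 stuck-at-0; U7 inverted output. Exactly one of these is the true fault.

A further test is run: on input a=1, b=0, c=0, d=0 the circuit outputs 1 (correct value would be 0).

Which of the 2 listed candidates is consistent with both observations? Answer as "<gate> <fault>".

Evaluate each candidate on input a=1, b=0, c=0, d=0:
  U7 stuck-at-0: U1=0, U2=1, U3=1, U4=1, U5=1, U6=1, U7=0 [stuck-at-0] → 0 — eliminated
  U7 inverted output: U1=0, U2=1, U3=1, U4=1, U5=1, U6=1, U7=1 [inverted output] → 1 — matches
Only U7 inverted output reproduces the observed 1.

U7 inverted output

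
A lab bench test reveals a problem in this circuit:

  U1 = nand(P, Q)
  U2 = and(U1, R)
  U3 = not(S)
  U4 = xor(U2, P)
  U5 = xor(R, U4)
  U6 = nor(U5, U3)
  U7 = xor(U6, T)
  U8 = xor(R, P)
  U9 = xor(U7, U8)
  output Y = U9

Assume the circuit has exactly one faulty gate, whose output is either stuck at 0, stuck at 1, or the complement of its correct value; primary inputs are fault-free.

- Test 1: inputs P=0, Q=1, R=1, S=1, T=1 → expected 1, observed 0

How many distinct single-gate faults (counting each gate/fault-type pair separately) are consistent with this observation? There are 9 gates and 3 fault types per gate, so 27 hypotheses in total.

18

Fault-free: U1=1, U2=1, U3=0, U4=1, U5=0, U6=1, U7=0, U8=1, U9=1 → 1. Observed 0.
  U1: stuck-at-0, inverted output ✓; others ✗
  U2: stuck-at-0, inverted output ✓; others ✗
  U3: stuck-at-1, inverted output ✓; others ✗
  U4: stuck-at-0, inverted output ✓; others ✗
  U5: stuck-at-1, inverted output ✓; others ✗
  U6: stuck-at-0, inverted output ✓; others ✗
  U7: stuck-at-1, inverted output ✓; others ✗
  U8: stuck-at-0, inverted output ✓; others ✗
  U9: stuck-at-0, inverted output ✓; others ✗
Consistent faults: {U1 stuck-at-0, U1 inverted output, U2 stuck-at-0, U2 inverted output, U3 stuck-at-1, U3 inverted output, U4 stuck-at-0, U4 inverted output, U5 stuck-at-1, U5 inverted output, U6 stuck-at-0, U6 inverted output, U7 stuck-at-1, U7 inverted output, U8 stuck-at-0, U8 inverted output, U9 stuck-at-0, U9 inverted output} — 18 in all.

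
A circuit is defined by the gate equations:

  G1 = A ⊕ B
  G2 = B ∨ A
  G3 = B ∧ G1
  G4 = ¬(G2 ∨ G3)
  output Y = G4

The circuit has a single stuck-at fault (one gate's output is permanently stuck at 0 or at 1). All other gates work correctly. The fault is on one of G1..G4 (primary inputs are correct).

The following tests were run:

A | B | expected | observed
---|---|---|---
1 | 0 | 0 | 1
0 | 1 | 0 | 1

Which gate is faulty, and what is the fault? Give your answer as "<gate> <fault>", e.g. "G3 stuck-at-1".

Fault-free values for test 1 (A=1, B=0): G1=1, G2=1, G3=0, G4=0, giving Y=0. Observed 1.
Test 1: faults giving observed 1 are {G2 stuck-at-0, G4 stuck-at-1}.
Test 2 (A=0, B=1): fault-free G1=1, G2=1, G3=1, G4=0 → 0; observed 1. Eliminates G2 stuck-at-0.
Only G4 stuck-at-1 is consistent with every test.

G4 stuck-at-1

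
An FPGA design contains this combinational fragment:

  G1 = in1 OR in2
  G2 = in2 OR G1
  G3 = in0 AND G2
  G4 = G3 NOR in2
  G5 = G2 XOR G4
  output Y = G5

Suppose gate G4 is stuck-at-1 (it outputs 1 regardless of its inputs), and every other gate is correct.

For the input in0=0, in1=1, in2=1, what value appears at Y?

0

Propagate with G4 forced: G1=1, G2=1, G3=0, G4=1 [stuck-at-1], G5=0.
So Y = 0. (Without the fault it would be 1.)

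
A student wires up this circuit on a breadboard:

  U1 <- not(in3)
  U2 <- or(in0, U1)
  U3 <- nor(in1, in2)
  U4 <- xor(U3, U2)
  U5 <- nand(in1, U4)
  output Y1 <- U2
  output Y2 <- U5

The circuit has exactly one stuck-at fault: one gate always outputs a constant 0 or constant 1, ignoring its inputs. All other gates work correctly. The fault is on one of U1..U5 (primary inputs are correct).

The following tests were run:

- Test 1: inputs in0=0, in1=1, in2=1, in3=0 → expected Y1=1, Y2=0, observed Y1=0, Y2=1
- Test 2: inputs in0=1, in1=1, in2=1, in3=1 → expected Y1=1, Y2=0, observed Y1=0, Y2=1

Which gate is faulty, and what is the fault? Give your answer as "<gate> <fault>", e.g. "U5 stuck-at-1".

Fault-free values for test 1 (in0=0, in1=1, in2=1, in3=0): U1=1, U2=1, U3=0, U4=1, U5=0, giving Y1=1, Y2=0. Observed Y1=0, Y2=1.
Test 1: faults giving observed Y1=0, Y2=1 are {U1 stuck-at-0, U2 stuck-at-0}.
Test 2 (in0=1, in1=1, in2=1, in3=1): fault-free U1=0, U2=1, U3=0, U4=1, U5=0 → Y1=1, Y2=0; observed Y1=0, Y2=1. Eliminates U1 stuck-at-0.
Only U2 stuck-at-0 is consistent with every test.

U2 stuck-at-0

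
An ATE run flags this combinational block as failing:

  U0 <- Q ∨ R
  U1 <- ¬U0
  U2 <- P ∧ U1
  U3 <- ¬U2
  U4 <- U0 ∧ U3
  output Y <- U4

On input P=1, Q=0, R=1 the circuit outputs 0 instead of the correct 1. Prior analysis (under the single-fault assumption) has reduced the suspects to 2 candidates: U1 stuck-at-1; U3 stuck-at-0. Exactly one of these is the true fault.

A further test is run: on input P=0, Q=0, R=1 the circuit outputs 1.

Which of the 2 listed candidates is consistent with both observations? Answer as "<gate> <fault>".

Evaluate each candidate on input P=0, Q=0, R=1:
  U1 stuck-at-1: U0=1, U1=1 [stuck-at-1], U2=0, U3=1, U4=1 → 1 — matches
  U3 stuck-at-0: U0=1, U1=0, U2=0, U3=0 [stuck-at-0], U4=0 → 0 — eliminated
Only U1 stuck-at-1 reproduces the observed 1.

U1 stuck-at-1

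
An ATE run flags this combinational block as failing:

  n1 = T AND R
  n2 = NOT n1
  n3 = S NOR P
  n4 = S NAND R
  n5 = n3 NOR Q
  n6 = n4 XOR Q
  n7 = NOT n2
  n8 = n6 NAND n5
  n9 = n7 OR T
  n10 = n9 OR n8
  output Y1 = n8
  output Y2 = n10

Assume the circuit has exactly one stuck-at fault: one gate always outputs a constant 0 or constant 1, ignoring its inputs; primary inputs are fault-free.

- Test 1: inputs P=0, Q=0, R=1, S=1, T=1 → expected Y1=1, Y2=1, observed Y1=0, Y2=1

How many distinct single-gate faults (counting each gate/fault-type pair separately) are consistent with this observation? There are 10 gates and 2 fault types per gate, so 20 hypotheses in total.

Fault-free: n1=1, n2=0, n3=0, n4=0, n5=1, n6=0, n7=1, n8=1, n9=1, n10=1 → Y1=1, Y2=1. Observed Y1=0, Y2=1.
  n1: none of the 2 fault types match ✗
  n2: none of the 2 fault types match ✗
  n3: none of the 2 fault types match ✗
  n4: stuck-at-1 ✓; others ✗
  n5: none of the 2 fault types match ✗
  n6: stuck-at-1 ✓; others ✗
  n7: none of the 2 fault types match ✗
  n8: stuck-at-0 ✓; others ✗
  n9: none of the 2 fault types match ✗
  n10: none of the 2 fault types match ✗
Consistent faults: {n4 stuck-at-1, n6 stuck-at-1, n8 stuck-at-0} — 3 in all.

3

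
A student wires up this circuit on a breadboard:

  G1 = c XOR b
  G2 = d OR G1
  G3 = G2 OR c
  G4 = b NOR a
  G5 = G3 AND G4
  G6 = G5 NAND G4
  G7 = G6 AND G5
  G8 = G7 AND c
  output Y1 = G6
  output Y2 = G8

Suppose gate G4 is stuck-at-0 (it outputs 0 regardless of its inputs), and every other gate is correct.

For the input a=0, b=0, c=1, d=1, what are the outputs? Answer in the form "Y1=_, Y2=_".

Y1=1, Y2=0

Propagate with G4 forced: G1=1, G2=1, G3=1, G4=0 [stuck-at-0], G5=0, G6=1, G7=0, G8=0.
So the outputs are Y1=1, Y2=0. (Without the fault they would be Y1=0, Y2=0.)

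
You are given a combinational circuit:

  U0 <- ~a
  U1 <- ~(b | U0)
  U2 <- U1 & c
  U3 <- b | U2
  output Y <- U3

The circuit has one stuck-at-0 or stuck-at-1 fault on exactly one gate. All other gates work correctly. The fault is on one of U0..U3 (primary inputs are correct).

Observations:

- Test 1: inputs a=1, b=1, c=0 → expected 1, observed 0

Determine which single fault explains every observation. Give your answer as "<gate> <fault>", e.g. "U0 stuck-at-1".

U3 stuck-at-0

Fault-free values for test 1 (a=1, b=1, c=0): U0=0, U1=0, U2=0, U3=1, giving Y=1. Observed 0.
Test 1: faults giving observed 0 are {U3 stuck-at-0}.
Only U3 stuck-at-0 is consistent with every test.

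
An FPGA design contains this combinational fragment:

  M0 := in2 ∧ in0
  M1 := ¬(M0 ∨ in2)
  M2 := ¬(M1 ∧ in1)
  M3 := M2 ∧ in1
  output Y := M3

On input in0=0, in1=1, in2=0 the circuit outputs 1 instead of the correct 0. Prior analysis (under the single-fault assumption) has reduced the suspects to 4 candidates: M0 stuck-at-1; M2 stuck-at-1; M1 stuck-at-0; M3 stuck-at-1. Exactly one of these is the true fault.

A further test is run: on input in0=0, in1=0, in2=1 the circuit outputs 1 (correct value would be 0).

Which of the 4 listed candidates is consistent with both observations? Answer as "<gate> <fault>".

M3 stuck-at-1

Evaluate each candidate on input in0=0, in1=0, in2=1:
  M0 stuck-at-1: M0=1 [stuck-at-1], M1=0, M2=1, M3=0 → 0 — eliminated
  M2 stuck-at-1: M0=0, M1=0, M2=1 [stuck-at-1], M3=0 → 0 — eliminated
  M1 stuck-at-0: M0=0, M1=0 [stuck-at-0], M2=1, M3=0 → 0 — eliminated
  M3 stuck-at-1: M0=0, M1=0, M2=1, M3=1 [stuck-at-1] → 1 — matches
Only M3 stuck-at-1 reproduces the observed 1.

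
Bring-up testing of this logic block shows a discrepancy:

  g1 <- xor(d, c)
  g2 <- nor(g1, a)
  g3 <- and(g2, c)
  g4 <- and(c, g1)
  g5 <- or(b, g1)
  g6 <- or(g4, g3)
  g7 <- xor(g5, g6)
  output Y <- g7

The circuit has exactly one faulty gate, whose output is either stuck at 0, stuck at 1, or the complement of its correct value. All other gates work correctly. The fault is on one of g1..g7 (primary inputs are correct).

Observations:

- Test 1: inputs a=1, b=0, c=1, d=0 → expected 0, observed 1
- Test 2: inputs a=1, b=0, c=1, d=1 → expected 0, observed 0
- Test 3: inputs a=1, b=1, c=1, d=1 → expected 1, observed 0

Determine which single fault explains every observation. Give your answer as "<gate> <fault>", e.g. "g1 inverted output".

g5 stuck-at-0

Fault-free values for test 1 (a=1, b=0, c=1, d=0): g1=1, g2=0, g3=0, g4=1, g5=1, g6=1, g7=0, giving Y=0. Observed 1.
Test 1: faults giving observed 1 are {g4 stuck-at-0, g4 inverted output, g5 stuck-at-0, g5 inverted output, g6 stuck-at-0, g6 inverted output, g7 stuck-at-1, g7 inverted output}.
Test 2 (a=1, b=0, c=1, d=1): fault-free g1=0, g2=0, g3=0, g4=0, g5=0, g6=0, g7=0 → 0; observed 0. Eliminates g4 inverted output, g5 inverted output, g6 inverted output, g7 stuck-at-1, g7 inverted output.
Test 3 (a=1, b=1, c=1, d=1): fault-free g1=0, g2=0, g3=0, g4=0, g5=1, g6=0, g7=1 → 1; observed 0. Eliminates g4 stuck-at-0, g6 stuck-at-0.
Only g5 stuck-at-0 is consistent with every test.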